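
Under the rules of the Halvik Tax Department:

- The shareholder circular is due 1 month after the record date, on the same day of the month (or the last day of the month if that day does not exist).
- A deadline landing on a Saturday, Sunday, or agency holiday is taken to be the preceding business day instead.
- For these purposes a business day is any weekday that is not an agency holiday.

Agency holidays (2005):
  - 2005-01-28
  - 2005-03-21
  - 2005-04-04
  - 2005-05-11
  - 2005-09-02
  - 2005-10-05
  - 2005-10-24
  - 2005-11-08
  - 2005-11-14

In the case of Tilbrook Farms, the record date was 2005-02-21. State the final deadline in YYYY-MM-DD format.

2005-03-18

1 month from 2005-02-21 is 2005-03-21.
2005-03-21 is a listed holiday; the preceding business day is 2005-03-18 (Friday).
So the filing is due 2005-03-18.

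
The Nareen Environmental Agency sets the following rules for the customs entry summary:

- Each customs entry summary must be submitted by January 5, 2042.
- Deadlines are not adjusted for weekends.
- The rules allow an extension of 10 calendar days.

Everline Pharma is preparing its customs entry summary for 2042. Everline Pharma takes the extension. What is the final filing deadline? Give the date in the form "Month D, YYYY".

The stated deadline is January 5, 2042.
January 5, 2042 is a Sunday; no weekend or holiday adjustment applies.
Add the 10 calendar-day extension to January 5, 2042: January 15, 2042.
January 15, 2042 is a Wednesday; no weekend or holiday adjustment applies.
The final due date is January 15, 2042.

January 15, 2042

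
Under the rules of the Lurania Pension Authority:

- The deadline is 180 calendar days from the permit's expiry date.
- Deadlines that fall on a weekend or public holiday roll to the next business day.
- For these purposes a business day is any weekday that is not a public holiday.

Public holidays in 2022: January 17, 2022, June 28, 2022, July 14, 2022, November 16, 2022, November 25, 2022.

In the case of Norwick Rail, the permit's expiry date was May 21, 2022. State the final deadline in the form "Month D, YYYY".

180 calendar days after May 21, 2022 is November 17, 2022.
November 17, 2022 (Thursday) is already a business day.
Final deadline: November 17, 2022.

November 17, 2022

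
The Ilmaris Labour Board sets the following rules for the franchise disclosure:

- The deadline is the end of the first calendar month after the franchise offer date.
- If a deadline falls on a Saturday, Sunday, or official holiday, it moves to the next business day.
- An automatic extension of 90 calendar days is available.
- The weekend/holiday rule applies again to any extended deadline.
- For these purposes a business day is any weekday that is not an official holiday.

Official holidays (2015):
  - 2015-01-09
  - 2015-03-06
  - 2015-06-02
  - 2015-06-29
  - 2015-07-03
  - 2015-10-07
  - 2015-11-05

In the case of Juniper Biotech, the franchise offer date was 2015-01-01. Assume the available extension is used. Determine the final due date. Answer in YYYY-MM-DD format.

2015-06-01

The first month after 2015-01-01 is February 2015, whose last day is 2015-02-28.
2015-02-28 is a Saturday, so it moves to the next business day, 2015-03-02 (Monday).
Add the 90 calendar-day extension to 2015-03-02: 2015-05-31.
Because 2015-05-31 is a Sunday, the deadline becomes 2015-06-01 (Monday).
The final due date is 2015-06-01.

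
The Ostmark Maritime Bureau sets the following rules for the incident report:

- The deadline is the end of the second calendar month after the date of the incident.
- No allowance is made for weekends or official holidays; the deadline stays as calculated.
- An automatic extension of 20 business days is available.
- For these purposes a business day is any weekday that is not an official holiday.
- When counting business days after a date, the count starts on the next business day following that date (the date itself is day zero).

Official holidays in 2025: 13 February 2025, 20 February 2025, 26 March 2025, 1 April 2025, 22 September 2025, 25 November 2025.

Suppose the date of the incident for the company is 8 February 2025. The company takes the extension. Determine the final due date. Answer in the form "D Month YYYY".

28 May 2025

2 months after 8 February 2025 falls in April 2025; the last day of that month is 30 April 2025.
30 April 2025 is a Wednesday; no weekend or holiday adjustment applies.
Applying the 20-business-day extension: 20 business days after 30 April 2025 is 28 May 2025.
No adjustment is made for weekends or holidays, so 28 May 2025 stands.
So the filing is due 28 May 2025.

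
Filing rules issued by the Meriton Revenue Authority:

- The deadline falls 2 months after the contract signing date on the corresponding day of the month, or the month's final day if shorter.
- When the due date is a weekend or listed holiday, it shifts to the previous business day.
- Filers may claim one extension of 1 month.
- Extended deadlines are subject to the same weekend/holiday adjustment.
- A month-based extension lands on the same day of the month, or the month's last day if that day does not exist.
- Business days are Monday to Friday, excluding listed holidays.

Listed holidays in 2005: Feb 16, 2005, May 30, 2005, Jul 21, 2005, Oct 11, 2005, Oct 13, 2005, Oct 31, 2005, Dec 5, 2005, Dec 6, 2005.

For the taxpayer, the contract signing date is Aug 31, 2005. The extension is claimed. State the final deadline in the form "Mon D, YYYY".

Moving 2 months forward from Aug 31, 2005 on the corresponding day gives Oct 31, 2005.
Oct 31, 2005 falls on a listed holiday. Rolling to the preceding business day gives Oct 28, 2005, a Friday.
Applying the 1 month extension: 1 month after Oct 28, 2005 is Nov 28, 2005.
Nov 28, 2005 is a Monday and not a listed holiday, so it stands.
Deadline: Nov 28, 2005.

Nov 28, 2005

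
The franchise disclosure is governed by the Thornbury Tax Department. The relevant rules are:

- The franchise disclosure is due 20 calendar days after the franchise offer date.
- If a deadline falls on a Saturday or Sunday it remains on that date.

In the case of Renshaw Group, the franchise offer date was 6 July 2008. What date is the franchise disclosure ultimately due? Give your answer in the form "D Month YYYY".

26 July 2008

From 6 July 2008, 20 calendar days later is 26 July 2008.
26 July 2008 falls on a Saturday. The rules make no weekend/holiday allowance, so it remains 26 July 2008.
The final due date is 26 July 2008.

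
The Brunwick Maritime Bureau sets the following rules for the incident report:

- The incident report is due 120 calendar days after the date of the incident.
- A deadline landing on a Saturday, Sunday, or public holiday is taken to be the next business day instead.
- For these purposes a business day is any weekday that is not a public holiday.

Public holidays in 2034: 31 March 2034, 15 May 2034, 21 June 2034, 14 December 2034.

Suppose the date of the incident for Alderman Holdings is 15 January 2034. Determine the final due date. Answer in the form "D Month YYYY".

16 May 2034

Trigger date 15 January 2034 + 120 calendar days = 15 May 2034.
15 May 2034 falls on a listed holiday. Rolling to the next business day gives 16 May 2034, a Tuesday.
Deadline: 16 May 2034.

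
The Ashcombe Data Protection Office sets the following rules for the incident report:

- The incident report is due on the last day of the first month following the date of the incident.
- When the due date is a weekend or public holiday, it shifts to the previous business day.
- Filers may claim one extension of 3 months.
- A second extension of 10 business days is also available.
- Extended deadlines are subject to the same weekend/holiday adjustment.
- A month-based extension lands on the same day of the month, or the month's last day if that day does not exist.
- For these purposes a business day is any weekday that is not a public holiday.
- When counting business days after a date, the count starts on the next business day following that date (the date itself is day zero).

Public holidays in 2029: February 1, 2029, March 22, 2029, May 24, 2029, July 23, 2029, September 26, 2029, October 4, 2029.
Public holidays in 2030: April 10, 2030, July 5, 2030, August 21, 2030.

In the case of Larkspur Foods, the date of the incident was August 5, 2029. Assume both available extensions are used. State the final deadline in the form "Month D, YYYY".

January 11, 2030

The first month after August 5, 2029 is September 2029, whose last day is September 30, 2029.
September 30, 2029 is a Sunday, so it moves to the preceding business day, September 28, 2029 (Friday).
Add 3 months to September 28, 2029: December 28, 2029.
December 28, 2029 is a Friday and not a listed holiday, so it stands.
The 10-business-day extension runs from December 28, 2029 to January 11, 2030.
Since January 11, 2030 is a Friday and not a holiday, the date is unchanged.
The final due date is January 11, 2030.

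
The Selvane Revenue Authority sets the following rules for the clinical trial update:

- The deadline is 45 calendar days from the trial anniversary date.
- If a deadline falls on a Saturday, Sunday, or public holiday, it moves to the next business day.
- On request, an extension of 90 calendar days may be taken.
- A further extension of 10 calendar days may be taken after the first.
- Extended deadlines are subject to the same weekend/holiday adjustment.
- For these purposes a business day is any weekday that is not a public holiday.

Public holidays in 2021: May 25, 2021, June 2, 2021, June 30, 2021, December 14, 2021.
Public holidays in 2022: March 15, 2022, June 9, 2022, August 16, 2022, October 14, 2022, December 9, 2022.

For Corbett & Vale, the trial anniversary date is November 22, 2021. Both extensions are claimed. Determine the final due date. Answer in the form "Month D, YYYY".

April 18, 2022

45 calendar days after November 22, 2021 is January 6, 2022.
January 6, 2022 (Thursday) is already a business day.
Applying the 90-calendar-day extension: January 6, 2022 + 90 days = April 6, 2022.
Since April 6, 2022 is a Wednesday and not a holiday, the date is unchanged.
Add the 10 calendar-day extension to April 6, 2022: April 16, 2022.
April 16, 2022 is a Saturday; the next business day is April 18, 2022 (Monday).
Final deadline: April 18, 2022.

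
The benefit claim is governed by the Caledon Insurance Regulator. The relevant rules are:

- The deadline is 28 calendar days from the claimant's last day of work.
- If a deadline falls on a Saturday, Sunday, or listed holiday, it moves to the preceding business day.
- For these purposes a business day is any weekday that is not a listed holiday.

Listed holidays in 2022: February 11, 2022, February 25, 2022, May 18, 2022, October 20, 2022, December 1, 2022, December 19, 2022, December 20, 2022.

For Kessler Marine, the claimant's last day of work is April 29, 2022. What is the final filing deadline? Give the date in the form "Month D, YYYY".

Trigger date April 29, 2022 + 28 calendar days = May 27, 2022.
May 27, 2022 falls on a Friday, which is a business day, so no adjustment is needed.
Deadline: May 27, 2022.

May 27, 2022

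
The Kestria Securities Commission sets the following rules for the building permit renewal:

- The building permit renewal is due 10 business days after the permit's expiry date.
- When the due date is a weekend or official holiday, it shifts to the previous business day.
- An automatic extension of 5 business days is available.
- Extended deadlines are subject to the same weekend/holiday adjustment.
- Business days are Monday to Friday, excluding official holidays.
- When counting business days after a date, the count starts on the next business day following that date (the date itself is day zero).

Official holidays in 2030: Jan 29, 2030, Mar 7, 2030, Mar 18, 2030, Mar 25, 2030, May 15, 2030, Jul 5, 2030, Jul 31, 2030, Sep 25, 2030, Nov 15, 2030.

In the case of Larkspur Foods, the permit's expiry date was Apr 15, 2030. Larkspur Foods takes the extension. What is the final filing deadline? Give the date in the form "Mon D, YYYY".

Counting 10 business days after Apr 15, 2030 (skipping weekends and listed holidays) reaches Apr 29, 2030.
Apr 29, 2030 (Monday) is already a business day.
Applying the 5-business-day extension: 5 business days after Apr 29, 2030 is May 6, 2030.
May 6, 2030 (Monday) is already a business day.
So the filing is due May 6, 2030.

May 6, 2030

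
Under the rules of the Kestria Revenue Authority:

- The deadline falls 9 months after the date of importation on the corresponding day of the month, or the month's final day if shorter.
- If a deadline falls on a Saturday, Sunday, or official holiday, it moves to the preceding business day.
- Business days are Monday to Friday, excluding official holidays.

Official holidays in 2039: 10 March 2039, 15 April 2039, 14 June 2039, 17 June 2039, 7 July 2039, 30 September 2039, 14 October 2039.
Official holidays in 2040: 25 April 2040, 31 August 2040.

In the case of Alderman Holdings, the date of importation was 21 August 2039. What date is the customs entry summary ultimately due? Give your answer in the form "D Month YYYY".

9 months after 21 August 2039, on the same day of the month, is 21 May 2040.
21 May 2040 falls on a Monday, which is a business day, so no adjustment is needed.
Final deadline: 21 May 2040.

21 May 2040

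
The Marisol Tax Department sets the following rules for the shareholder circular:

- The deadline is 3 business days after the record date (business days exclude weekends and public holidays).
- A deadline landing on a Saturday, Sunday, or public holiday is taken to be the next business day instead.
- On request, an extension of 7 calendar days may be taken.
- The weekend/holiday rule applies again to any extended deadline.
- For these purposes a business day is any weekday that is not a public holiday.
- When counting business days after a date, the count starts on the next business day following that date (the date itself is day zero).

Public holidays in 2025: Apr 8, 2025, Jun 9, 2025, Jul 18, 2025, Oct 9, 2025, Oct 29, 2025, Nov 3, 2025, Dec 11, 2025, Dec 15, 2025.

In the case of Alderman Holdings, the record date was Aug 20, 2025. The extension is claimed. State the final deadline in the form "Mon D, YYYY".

Sep 1, 2025

Counting 3 business days after Aug 20, 2025 (skipping weekends and listed holidays) reaches Aug 25, 2025.
Aug 25, 2025 (Monday) is already a business day.
The 7-calendar-day extension moves the deadline from Aug 25, 2025 to Sep 1, 2025.
Sep 1, 2025 (Monday) is already a business day.
So the filing is due Sep 1, 2025.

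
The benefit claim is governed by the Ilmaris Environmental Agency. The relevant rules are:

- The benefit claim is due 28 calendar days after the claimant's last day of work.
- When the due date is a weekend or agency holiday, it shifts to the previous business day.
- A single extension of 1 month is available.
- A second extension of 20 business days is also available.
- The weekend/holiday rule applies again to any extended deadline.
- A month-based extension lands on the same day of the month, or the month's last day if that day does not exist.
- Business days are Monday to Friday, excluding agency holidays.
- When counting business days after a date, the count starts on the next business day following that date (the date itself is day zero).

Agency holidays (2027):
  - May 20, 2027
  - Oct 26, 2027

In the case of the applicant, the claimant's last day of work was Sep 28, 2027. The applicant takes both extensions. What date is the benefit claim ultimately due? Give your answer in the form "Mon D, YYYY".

Dec 23, 2027

Adding 28 calendar days to Sep 28, 2027 gives Oct 26, 2027.
Oct 26, 2027 is a listed holiday; the preceding business day is Oct 25, 2027 (Monday).
Applying the 1 month extension: 1 month after Oct 25, 2027 is Nov 25, 2027.
Since Nov 25, 2027 is a Thursday and not a holiday, the date is unchanged.
Counting 20 further business days from Nov 25, 2027 reaches Dec 23, 2027.
Dec 23, 2027 falls on a Thursday, which is a business day, so no adjustment is needed.
Deadline: Dec 23, 2027.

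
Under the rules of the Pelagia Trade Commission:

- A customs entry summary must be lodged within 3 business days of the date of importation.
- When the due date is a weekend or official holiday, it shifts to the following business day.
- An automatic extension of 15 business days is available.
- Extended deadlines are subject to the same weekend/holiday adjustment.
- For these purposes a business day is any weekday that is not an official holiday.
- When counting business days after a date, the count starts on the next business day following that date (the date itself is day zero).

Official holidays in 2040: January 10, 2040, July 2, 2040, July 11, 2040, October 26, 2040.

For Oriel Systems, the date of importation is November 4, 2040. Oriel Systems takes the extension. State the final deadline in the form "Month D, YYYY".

3 business days after November 4, 2040, excluding weekends and holidays, is November 7, 2040.
Since November 7, 2040 is a Wednesday and not a holiday, the date is unchanged.
The 15-business-day extension runs from November 7, 2040 to November 28, 2040.
November 28, 2040 is a Wednesday and not a listed holiday, so it stands.
The final due date is November 28, 2040.

November 28, 2040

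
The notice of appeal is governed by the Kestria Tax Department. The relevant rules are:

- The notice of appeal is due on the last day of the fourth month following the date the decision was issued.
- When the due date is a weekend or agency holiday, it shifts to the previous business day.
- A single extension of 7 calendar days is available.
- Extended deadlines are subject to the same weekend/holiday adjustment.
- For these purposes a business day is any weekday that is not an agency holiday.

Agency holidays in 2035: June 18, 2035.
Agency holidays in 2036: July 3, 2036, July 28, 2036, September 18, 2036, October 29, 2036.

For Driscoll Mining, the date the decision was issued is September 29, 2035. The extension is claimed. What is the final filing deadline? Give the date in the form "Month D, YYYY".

4 months after September 29, 2035 is January 2036; that month ends on January 31, 2036.
January 31, 2036 falls on a Thursday, which is a business day, so no adjustment is needed.
The 7-calendar-day extension moves the deadline from January 31, 2036 to February 7, 2036.
February 7, 2036 falls on a Thursday, which is a business day, so no adjustment is needed.
The final due date is February 7, 2036.

February 7, 2036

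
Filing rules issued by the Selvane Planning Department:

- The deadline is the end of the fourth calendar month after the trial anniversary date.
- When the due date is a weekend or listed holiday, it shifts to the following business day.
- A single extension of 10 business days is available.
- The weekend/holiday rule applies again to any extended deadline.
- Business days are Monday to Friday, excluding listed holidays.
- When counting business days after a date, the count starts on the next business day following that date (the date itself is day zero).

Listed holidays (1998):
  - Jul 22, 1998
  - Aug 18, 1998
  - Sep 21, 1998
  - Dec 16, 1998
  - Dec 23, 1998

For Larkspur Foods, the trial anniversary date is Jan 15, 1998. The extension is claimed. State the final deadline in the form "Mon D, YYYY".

4 months after Jan 15, 1998 falls in May 1998; the last day of that month is May 31, 1998.
May 31, 1998 is a Sunday, so it moves to the next business day, Jun 1, 1998 (Monday).
The 10-business-day extension runs from Jun 1, 1998 to Jun 15, 1998.
Jun 15, 1998 is a Monday and not a listed holiday, so it stands.
Deadline: Jun 15, 1998.

Jun 15, 1998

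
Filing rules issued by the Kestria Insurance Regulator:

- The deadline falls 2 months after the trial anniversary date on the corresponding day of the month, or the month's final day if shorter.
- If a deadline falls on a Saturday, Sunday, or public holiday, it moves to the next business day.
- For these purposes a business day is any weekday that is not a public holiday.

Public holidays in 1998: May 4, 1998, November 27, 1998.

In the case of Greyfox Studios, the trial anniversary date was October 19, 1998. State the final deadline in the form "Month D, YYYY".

December 21, 1998

2 months from October 19, 1998 is December 19, 1998.
December 19, 1998 falls on a Saturday. Rolling to the next business day gives December 21, 1998, a Monday.
So the filing is due December 21, 1998.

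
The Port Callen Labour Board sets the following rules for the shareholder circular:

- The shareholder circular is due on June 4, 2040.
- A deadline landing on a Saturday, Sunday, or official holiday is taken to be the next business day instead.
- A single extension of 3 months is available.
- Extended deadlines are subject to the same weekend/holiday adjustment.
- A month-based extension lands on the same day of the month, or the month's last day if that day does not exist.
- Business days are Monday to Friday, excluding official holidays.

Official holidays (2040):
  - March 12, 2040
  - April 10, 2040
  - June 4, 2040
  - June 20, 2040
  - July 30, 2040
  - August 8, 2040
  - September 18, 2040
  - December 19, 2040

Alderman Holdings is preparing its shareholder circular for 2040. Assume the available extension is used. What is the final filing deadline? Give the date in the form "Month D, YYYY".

September 5, 2040

The stated deadline is June 4, 2040.
June 4, 2040 is a listed holiday; the next business day is June 5, 2040 (Tuesday).
Add 3 months to June 5, 2040: September 5, 2040.
September 5, 2040 is a Wednesday and not a listed holiday, so it stands.
So the filing is due September 5, 2040.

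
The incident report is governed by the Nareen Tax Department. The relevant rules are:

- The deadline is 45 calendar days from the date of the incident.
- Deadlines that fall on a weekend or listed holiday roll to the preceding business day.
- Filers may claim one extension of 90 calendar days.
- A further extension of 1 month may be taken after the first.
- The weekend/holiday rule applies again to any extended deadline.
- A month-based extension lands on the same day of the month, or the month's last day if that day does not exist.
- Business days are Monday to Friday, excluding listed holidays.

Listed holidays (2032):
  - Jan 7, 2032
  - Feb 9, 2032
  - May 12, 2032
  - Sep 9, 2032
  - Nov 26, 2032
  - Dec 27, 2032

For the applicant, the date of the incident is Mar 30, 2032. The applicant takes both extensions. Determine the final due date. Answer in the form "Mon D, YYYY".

From Mar 30, 2032, 45 calendar days later is May 14, 2032.
May 14, 2032 falls on a Friday, which is a business day, so no adjustment is needed.
Applying the 90-calendar-day extension: May 14, 2032 + 90 days = Aug 12, 2032.
Since Aug 12, 2032 is a Thursday and not a holiday, the date is unchanged.
Applying the 1 month extension: 1 month after Aug 12, 2032 is Sep 12, 2032.
Sep 12, 2032 is a Sunday; the preceding business day is Sep 10, 2032 (Friday).
The final due date is Sep 10, 2032.

Sep 10, 2032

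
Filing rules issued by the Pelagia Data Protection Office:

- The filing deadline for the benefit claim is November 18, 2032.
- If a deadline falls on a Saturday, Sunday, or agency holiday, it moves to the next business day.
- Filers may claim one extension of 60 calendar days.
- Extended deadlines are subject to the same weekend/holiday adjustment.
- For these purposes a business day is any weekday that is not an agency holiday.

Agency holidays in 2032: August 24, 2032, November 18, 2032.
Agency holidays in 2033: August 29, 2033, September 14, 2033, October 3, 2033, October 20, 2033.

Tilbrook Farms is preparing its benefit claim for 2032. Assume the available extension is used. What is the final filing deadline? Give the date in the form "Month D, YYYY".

January 18, 2033

Start from the fixed due date, November 18, 2032.
November 18, 2032 is a listed holiday; the next business day is November 19, 2032 (Friday).
The 60-calendar-day extension moves the deadline from November 19, 2032 to January 18, 2033.
January 18, 2033 falls on a Tuesday, which is a business day, so no adjustment is needed.
Final deadline: January 18, 2033.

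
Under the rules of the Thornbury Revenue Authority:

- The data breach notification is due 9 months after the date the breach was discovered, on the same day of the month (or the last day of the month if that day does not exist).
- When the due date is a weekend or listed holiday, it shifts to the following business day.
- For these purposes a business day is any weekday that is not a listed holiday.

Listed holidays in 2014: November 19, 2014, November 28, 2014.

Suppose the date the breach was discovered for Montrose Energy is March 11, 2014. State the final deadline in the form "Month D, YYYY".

9 months from March 11, 2014 is December 11, 2014.
December 11, 2014 is a Thursday and not a listed holiday, so it stands.
So the filing is due December 11, 2014.

December 11, 2014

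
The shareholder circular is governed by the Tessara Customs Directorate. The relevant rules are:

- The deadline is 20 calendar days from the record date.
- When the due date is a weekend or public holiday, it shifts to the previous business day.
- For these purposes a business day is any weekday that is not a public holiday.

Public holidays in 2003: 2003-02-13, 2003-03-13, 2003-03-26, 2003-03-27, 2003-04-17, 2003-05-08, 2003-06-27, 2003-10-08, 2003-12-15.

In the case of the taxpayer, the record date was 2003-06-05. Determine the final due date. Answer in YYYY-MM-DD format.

2003-06-25

Adding 20 calendar days to 2003-06-05 gives 2003-06-25.
Since 2003-06-25 is a Wednesday and not a holiday, the date is unchanged.
So the filing is due 2003-06-25.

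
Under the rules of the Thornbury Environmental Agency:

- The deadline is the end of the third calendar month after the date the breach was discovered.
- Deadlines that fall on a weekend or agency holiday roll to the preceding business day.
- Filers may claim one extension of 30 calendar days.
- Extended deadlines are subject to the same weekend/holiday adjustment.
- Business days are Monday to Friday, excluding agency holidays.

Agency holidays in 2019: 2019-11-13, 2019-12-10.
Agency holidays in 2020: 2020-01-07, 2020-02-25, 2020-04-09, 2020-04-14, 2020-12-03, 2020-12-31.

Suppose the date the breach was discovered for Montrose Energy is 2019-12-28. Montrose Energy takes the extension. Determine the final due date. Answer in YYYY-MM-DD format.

2020-04-30

3 months after 2019-12-28 falls in March 2020; the last day of that month is 2020-03-31.
2020-03-31 is a Tuesday and not a listed holiday, so it stands.
Add the 30 calendar-day extension to 2020-03-31: 2020-04-30.
2020-04-30 falls on a Thursday, which is a business day, so no adjustment is needed.
The final due date is 2020-04-30.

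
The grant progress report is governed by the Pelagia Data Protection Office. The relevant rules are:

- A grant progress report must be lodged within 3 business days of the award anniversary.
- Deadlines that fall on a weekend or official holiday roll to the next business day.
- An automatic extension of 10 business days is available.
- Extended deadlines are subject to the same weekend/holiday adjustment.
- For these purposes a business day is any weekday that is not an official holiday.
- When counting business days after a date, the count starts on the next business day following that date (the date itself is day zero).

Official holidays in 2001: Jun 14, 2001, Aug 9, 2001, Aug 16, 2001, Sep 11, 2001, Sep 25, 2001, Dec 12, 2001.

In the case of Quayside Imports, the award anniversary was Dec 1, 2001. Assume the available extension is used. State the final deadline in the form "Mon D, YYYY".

Counting 3 business days after Dec 1, 2001 (skipping weekends and listed holidays) reaches Dec 5, 2001.
Since Dec 5, 2001 is a Wednesday and not a holiday, the date is unchanged.
Counting 10 further business days from Dec 5, 2001 reaches Dec 20, 2001.
Dec 20, 2001 falls on a Thursday, which is a business day, so no adjustment is needed.
Deadline: Dec 20, 2001.

Dec 20, 2001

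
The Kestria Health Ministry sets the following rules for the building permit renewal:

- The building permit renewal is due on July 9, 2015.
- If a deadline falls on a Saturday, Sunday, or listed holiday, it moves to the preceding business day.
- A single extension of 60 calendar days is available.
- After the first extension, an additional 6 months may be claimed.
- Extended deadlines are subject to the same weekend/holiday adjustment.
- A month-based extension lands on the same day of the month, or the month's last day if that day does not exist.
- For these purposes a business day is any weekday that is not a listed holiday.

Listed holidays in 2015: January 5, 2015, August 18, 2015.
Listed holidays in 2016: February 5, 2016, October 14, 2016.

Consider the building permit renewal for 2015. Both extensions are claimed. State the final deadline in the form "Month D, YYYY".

The stated deadline is July 9, 2015.
July 9, 2015 (Thursday) is already a business day.
Applying the 60-calendar-day extension: July 9, 2015 + 60 days = September 7, 2015.
September 7, 2015 is a Monday and not a listed holiday, so it stands.
Applying the 6 months extension: 6 months after September 7, 2015 is March 7, 2016.
Since March 7, 2016 is a Monday and not a holiday, the date is unchanged.
The final due date is March 7, 2016.

March 7, 2016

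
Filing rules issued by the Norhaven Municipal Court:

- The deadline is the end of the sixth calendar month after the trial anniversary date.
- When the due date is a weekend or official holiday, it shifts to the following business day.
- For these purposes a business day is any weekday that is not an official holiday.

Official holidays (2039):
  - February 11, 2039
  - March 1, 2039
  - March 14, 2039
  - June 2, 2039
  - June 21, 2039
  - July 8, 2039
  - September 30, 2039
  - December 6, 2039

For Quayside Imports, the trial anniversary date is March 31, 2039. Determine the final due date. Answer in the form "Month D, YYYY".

October 3, 2039

6 months after March 31, 2039 falls in September 2039; the last day of that month is September 30, 2039.
Because September 30, 2039 is a listed holiday, the deadline becomes October 3, 2039 (Monday).
Deadline: October 3, 2039.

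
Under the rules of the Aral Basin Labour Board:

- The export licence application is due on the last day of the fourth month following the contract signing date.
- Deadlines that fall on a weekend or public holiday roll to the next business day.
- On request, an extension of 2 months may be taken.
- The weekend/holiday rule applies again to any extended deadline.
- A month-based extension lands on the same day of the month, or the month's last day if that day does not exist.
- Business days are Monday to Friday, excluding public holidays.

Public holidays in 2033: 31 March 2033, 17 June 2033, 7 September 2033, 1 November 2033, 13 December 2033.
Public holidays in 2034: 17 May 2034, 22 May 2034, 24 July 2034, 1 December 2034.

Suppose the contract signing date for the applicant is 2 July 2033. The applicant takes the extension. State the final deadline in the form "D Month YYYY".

30 January 2034

The fourth month after 2 July 2033 is November 2033, whose last day is 30 November 2033.
30 November 2033 falls on a Wednesday, which is a business day, so no adjustment is needed.
Applying the 2 months extension: 2 months after 30 November 2033 is 30 January 2034.
30 January 2034 (Monday) is already a business day.
So the filing is due 30 January 2034.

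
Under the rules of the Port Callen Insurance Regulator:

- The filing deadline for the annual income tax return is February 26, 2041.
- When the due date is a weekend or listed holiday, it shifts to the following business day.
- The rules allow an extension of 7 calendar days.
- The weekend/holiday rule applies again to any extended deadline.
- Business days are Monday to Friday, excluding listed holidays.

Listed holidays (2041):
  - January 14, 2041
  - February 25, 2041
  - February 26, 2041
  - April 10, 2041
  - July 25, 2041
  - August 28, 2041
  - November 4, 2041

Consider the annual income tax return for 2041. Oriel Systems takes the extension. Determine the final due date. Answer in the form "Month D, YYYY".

March 6, 2041

The stated deadline is February 26, 2041.
February 26, 2041 is a listed holiday, so it moves to the next business day, February 27, 2041 (Wednesday).
Add the 7 calendar-day extension to February 27, 2041: March 6, 2041.
March 6, 2041 falls on a Wednesday, which is a business day, so no adjustment is needed.
The final due date is March 6, 2041.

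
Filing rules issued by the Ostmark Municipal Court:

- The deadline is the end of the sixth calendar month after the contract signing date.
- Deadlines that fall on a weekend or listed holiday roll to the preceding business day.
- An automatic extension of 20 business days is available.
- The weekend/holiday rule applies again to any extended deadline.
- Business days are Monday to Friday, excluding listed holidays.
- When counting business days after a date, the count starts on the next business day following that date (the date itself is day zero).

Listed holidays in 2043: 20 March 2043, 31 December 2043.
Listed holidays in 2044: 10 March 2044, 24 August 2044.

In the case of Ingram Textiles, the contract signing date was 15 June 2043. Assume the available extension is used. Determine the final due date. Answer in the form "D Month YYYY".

6 months after 15 June 2043 is December 2043; that month ends on 31 December 2043.
31 December 2043 falls on a listed holiday. Rolling to the preceding business day gives 30 December 2043, a Wednesday.
Counting 20 further business days from 30 December 2043 reaches 28 January 2044.
28 January 2044 (Thursday) is already a business day.
Deadline: 28 January 2044.

28 January 2044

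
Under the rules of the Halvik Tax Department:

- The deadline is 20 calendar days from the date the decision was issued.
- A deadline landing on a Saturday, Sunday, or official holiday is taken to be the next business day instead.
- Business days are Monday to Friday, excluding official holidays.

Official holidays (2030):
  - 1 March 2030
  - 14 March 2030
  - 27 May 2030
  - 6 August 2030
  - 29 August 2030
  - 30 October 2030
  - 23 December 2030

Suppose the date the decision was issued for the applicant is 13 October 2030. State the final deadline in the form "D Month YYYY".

4 November 2030

From 13 October 2030, 20 calendar days later is 2 November 2030.
2 November 2030 falls on a Saturday. Rolling to the next business day gives 4 November 2030, a Monday.
Deadline: 4 November 2030.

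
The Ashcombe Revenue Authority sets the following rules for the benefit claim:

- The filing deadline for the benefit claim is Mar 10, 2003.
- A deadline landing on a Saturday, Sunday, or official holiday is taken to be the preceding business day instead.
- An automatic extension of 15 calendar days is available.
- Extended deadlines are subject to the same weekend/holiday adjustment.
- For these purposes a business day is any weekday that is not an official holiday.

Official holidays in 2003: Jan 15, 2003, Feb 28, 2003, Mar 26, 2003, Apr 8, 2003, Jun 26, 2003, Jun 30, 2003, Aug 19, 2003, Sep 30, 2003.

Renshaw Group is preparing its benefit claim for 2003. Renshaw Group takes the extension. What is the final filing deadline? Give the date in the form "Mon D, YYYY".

Start from the fixed due date, Mar 10, 2003.
Since Mar 10, 2003 is a Monday and not a holiday, the date is unchanged.
Applying the 15-calendar-day extension: Mar 10, 2003 + 15 days = Mar 25, 2003.
Since Mar 25, 2003 is a Tuesday and not a holiday, the date is unchanged.
Deadline: Mar 25, 2003.

Mar 25, 2003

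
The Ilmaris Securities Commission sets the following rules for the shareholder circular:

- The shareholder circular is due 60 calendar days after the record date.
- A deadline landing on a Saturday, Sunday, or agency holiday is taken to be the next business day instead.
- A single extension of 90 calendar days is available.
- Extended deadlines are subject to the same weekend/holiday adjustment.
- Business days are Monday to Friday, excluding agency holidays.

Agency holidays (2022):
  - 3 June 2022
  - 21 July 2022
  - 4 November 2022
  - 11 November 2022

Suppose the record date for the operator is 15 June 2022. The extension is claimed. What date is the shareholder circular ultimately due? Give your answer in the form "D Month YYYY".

14 November 2022

Adding 60 calendar days to 15 June 2022 gives 14 August 2022.
14 August 2022 is a Sunday; the next business day is 15 August 2022 (Monday).
The 90-calendar-day extension moves the deadline from 15 August 2022 to 13 November 2022.
Because 13 November 2022 is a Sunday, the deadline becomes 14 November 2022 (Monday).
The final due date is 14 November 2022.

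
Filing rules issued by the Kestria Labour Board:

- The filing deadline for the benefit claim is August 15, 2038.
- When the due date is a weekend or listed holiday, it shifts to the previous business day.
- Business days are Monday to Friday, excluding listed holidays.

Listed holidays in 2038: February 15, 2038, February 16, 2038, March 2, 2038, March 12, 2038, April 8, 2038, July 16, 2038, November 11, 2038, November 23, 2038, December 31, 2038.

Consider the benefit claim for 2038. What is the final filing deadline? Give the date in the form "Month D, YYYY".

August 13, 2038

Start from the fixed due date, August 15, 2038.
August 15, 2038 falls on a Sunday. Rolling to the preceding business day gives August 13, 2038, a Friday.
Deadline: August 13, 2038.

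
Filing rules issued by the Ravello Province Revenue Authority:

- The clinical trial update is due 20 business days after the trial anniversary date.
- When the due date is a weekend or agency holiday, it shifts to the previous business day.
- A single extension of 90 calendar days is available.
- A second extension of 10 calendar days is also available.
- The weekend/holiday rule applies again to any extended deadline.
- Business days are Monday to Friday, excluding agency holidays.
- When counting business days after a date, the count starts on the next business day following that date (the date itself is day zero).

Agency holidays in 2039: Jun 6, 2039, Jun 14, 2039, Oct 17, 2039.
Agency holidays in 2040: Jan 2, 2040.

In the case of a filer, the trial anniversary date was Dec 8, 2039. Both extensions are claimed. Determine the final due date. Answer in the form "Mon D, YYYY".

Counting 20 business days after Dec 8, 2039 (skipping weekends and listed holidays) reaches Jan 6, 2040.
Since Jan 6, 2040 is a Friday and not a holiday, the date is unchanged.
Add the 90 calendar-day extension to Jan 6, 2040: Apr 5, 2040.
Apr 5, 2040 (Thursday) is already a business day.
Applying the 10-calendar-day extension: Apr 5, 2040 + 10 days = Apr 15, 2040.
Apr 15, 2040 is a Sunday; the preceding business day is Apr 13, 2040 (Friday).
The final due date is Apr 13, 2040.

Apr 13, 2040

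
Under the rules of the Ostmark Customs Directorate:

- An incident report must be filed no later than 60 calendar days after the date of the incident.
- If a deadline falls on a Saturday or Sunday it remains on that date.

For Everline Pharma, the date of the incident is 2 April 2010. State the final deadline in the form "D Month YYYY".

1 June 2010

Trigger date 2 April 2010 + 60 calendar days = 1 June 2010.
No adjustment is made for weekends or holidays, so 1 June 2010 stands.
Deadline: 1 June 2010.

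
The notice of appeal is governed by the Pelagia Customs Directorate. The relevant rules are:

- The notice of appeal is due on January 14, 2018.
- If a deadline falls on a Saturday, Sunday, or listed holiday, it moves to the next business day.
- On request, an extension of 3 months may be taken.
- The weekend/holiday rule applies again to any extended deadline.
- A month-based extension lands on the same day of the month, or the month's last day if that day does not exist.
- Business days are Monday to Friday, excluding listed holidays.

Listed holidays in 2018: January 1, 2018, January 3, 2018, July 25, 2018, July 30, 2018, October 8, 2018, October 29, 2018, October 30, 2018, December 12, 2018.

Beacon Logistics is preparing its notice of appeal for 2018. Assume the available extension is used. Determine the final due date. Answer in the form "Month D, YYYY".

April 16, 2018

The statutory due date is January 14, 2018.
January 14, 2018 is a Sunday, so it moves to the next business day, January 15, 2018 (Monday).
Add 3 months to January 15, 2018: April 15, 2018.
April 15, 2018 is a Sunday; the next business day is April 16, 2018 (Monday).
Deadline: April 16, 2018.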